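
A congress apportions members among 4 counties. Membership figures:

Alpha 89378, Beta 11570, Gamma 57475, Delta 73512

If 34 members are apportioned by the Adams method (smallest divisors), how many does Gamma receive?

8

Standard divisor 231935/34 ≈ 6821.618; standard quotas: Alpha 13.102, Beta 1.696, Gamma 8.425, Delta 10.776.
Rounding up gives 14, 2, 9, 11 = 36 seats, so the divisor must be adjusted.
With modified divisor 7300: modified quotas Alpha 12.244, Beta 1.585, Gamma 7.873, Delta 10.070.
Rounding up: Alpha 13, Beta 2, Gamma 8, Delta 11 (total 34).
Gamma receives 8.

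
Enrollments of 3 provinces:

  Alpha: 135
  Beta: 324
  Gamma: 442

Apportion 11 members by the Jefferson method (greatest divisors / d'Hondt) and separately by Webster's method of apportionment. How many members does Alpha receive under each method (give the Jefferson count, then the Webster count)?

Jefferson: Alpha 1, Beta 4, Gamma 6.
Webster: Alpha 2, Beta 4, Gamma 5.
Alpha gets 1 under Jefferson and 2 under Webster.

1 and 2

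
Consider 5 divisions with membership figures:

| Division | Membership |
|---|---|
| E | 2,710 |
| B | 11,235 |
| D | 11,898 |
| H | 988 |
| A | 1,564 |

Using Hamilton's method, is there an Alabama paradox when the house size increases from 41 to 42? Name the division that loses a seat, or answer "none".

At 41 seats: E 4, B 16, D 17, H 2, A 2.
At 42 seats: E 4, B 17, D 18, H 1, A 2.
H drops from 2 to 1.

H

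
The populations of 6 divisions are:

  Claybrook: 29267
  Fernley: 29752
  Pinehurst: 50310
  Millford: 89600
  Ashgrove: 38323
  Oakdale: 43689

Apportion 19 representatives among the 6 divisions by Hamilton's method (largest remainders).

Total 280941; standard divisor 280941/19 ≈ 14786.368.
Standard quotas: Claybrook 1.9793, Fernley 2.0121, Pinehurst 3.4025, Millford 6.0596, Ashgrove 2.5918, Oakdale 2.9547.
Lower quotas: Claybrook 1, Fernley 2, Pinehurst 3, Millford 6, Ashgrove 2, Oakdale 2 (sum 16, leaving 3 seats).
Remainders in descending order: Claybrook 0.9793, Oakdale 0.9547, Ashgrove 0.5918, Pinehurst 0.4025, Millford 0.0596, Fernley 0.0121.
The surplus seats go to Claybrook, Oakdale, Ashgrove.

Claybrook=2, Fernley=2, Pinehurst=3, Millford=6, Ashgrove=3, Oakdale=3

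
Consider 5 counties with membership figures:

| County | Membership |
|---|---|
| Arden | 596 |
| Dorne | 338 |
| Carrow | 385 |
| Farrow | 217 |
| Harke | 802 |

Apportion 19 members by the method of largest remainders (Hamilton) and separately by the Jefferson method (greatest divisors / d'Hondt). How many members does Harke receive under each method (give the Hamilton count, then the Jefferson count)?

Hamilton: Arden 5, Dorne 3, Carrow 3, Farrow 2, Harke 6.
Jefferson: Arden 5, Dorne 3, Carrow 3, Farrow 1, Harke 7.
Harke gets 6 under Hamilton and 7 under Jefferson.

6 and 7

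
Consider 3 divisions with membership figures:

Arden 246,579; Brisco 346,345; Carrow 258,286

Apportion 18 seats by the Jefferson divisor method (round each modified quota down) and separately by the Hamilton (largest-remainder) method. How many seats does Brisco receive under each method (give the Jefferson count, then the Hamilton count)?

8 and 7

Jefferson: Arden 5, Brisco 8, Carrow 5.
Hamilton: Arden 5, Brisco 7, Carrow 6.
Brisco gets 8 under Jefferson and 7 under Hamilton.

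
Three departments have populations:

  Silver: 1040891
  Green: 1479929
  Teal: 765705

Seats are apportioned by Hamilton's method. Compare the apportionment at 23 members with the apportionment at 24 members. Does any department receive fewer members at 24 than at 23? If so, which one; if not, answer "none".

At 23 seats: Silver 7, Green 10, Teal 6.
At 24 seats: Silver 8, Green 11, Teal 5.
Teal drops from 6 to 5.

Teal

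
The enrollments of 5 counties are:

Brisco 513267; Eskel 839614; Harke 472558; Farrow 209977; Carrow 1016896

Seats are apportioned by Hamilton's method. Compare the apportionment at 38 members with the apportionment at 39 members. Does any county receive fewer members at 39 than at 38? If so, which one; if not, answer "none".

none

At 38 seats: Brisco 6, Eskel 10, Harke 6, Farrow 3, Carrow 13.
At 39 seats: Brisco 6, Eskel 11, Harke 6, Farrow 3, Carrow 13.
No county's allocation decreased.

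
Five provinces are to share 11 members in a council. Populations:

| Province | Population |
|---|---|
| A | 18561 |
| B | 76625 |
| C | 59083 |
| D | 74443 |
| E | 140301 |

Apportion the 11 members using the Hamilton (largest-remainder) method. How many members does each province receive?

A: 1, B: 2, C: 2, D: 2, E: 4

Total 369013; standard divisor 369013/11 ≈ 33546.636.
Standard quotas: A 0.5533, B 2.2841, C 1.7612, D 2.2191, E 4.1823.
Lower quotas: A 0, B 2, C 1, D 2, E 4 (sum 9, leaving 2 seats).
Remainders in descending order: C 0.7612, A 0.5533, B 0.2841, D 0.2191, E 0.1823.
The surplus seats go to C, A.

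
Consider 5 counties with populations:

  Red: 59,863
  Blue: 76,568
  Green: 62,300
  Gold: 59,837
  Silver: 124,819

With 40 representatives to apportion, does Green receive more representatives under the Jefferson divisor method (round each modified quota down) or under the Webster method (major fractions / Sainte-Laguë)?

Jefferson: Red 6, Blue 8, Green 6, Gold 6, Silver 14.
Webster: Red 6, Blue 8, Green 7, Gold 6, Silver 13.
Green gets 6 under Jefferson and 7 under Webster.

Webster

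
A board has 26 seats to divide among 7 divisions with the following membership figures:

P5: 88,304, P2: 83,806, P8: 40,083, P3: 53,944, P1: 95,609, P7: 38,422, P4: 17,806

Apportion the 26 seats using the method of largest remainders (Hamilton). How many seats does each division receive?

P5=6; P2=5; P8=3; P3=3; P1=6; P7=2; P4=1

Total 417974; standard divisor 417974/26 ≈ 16075.923.
Standard quotas: P5 5.4929, P2 5.2131, P8 2.4934, P3 3.3556, P1 5.9473, P7 2.3900, P4 1.1076.
Lower quotas: P5 5, P2 5, P8 2, P3 3, P1 5, P7 2, P4 1 (sum 23, leaving 3 seats).
Remainders in descending order: P1 0.9473, P8 0.4934, P5 0.4929, P7 0.3900, P3 0.3556, P2 0.2131, P4 0.1076.
Largest remainders: P1, P8, P5 receive the extra seats.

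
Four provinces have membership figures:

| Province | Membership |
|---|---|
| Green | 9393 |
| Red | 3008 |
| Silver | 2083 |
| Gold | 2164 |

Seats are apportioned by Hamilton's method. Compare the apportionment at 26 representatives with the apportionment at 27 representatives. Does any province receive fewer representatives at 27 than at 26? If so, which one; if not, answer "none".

none

At 26 seats: Green 15, Red 5, Silver 3, Gold 3.
At 27 seats: Green 15, Red 5, Silver 3, Gold 4.
No province's allocation decreased.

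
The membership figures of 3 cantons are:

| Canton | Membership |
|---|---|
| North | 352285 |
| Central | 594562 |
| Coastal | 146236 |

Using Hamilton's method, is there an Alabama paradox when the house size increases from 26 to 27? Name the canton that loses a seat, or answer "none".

Coastal

At 26 seats: North 8, Central 14, Coastal 4.
At 27 seats: North 9, Central 15, Coastal 3.
Coastal drops from 4 to 3.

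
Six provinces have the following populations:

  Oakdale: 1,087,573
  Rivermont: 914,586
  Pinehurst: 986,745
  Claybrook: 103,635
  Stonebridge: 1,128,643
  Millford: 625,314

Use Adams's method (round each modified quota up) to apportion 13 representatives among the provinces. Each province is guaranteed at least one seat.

Oakdale 3, Rivermont 2, Pinehurst 2, Claybrook 1, Stonebridge 3, Millford 2

Standard divisor 4846496/13 ≈ 372807.385; standard quotas: Oakdale 2.917, Rivermont 2.453, Pinehurst 2.647, Claybrook 0.278, Stonebridge 3.027, Millford 1.677.
Rounding up gives 3, 3, 3, 1, 4, 2 = 16 seats, so the divisor must be adjusted.
With modified divisor 518600: modified quotas Oakdale 2.097, Rivermont 1.764, Pinehurst 1.903, Claybrook 0.200, Stonebridge 2.176, Millford 1.206.
Rounding up: Oakdale 3, Rivermont 2, Pinehurst 2, Claybrook 1, Stonebridge 3, Millford 2 (total 13).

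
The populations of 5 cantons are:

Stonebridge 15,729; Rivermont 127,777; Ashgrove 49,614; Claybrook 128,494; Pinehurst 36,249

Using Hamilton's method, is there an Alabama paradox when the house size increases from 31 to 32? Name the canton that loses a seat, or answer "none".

At 31 seats: Stonebridge 2, Rivermont 11, Ashgrove 4, Claybrook 11, Pinehurst 3.
At 32 seats: Stonebridge 1, Rivermont 11, Ashgrove 5, Claybrook 12, Pinehurst 3.
Stonebridge drops from 2 to 1.

Stonebridge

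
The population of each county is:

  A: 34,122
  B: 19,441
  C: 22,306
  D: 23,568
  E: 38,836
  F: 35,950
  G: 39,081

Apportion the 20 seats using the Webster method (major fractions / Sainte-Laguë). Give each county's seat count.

Standard divisor 213304/20 ≈ 10665.2; standard quotas: A 3.199, B 1.823, C 2.091, D 2.210, E 3.641, F 3.371, G 3.664.
Rounding to the nearest integer gives A 3, B 2, C 2, D 2, E 4, F 3, G 4 — total 20, matching the house size, so no adjustment is needed.

A=3; B=2; C=2; D=2; E=4; F=3; G=4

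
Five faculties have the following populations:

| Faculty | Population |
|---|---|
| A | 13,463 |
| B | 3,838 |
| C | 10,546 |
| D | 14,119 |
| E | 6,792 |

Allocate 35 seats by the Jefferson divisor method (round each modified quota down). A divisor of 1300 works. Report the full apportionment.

With modified divisor 1300: modified quotas A 10.356, B 2.952, C 8.112, D 10.861, E 5.225.
Rounding down: A 10, B 2, C 8, D 10, E 5 (total 35).

A=10, B=2, C=8, D=10, E=5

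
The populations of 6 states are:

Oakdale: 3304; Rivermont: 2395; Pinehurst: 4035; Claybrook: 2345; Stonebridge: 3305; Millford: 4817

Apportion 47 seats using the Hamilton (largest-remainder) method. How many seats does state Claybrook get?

Standard divisor: 20201 ÷ 47 ≈ 429.809.
Standard quotas: Oakdale 7.687, Rivermont 5.572, Pinehurst 9.388, Claybrook 5.456, Stonebridge 7.689, Millford 11.207.
Lower quotas: Oakdale 7, Rivermont 5, Pinehurst 9, Claybrook 5, Stonebridge 7, Millford 11 (sum 44, leaving 3 seats).
Remainders in descending order: Stonebridge 0.689, Oakdale 0.687, Rivermont 0.572, Claybrook 0.456, Pinehurst 0.388, Millford 0.207.
Largest remainders: Stonebridge, Oakdale, Rivermont receive the extra seats.
Claybrook receives 5.

5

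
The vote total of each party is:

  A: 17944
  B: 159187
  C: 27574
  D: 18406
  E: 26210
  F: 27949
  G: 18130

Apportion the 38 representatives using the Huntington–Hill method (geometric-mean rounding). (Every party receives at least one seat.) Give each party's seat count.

A: 2, B: 21, C: 4, D: 2, E: 3, F: 4, G: 2

With divisor 7667: modified quotas A 2.340, B 20.763, C 3.596, D 2.401, E 3.419, F 3.645, G 2.365.
Geometric-mean thresholds: A √(2·3)=2.449, B √(20·21)=20.494, C √(3·4)=3.464, D √(2·3)=2.449, E √(3·4)=3.464, F √(3·4)=3.464, G √(2·3)=2.449.
Each quota rounded against its threshold gives A 2, B 21, C 4, D 2, E 3, F 4, G 2 (total 38).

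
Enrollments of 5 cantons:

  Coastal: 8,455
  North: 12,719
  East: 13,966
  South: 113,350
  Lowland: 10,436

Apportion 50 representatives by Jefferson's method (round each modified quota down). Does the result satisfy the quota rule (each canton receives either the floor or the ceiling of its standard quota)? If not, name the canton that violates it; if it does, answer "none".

South

Standard quotas: Coastal 2.660, North 4.002, East 4.394, South 35.661, Lowland 3.283.
Jefferson allocation: Coastal 2, North 4, East 4, South 37, Lowland 3.
South has quota 35.661 (lower 35, upper 36) but receives 37 — outside the quota interval.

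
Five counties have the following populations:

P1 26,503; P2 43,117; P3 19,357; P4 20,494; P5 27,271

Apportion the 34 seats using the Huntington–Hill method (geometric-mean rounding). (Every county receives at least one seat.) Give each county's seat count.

With divisor 4100: modified quotas P1 6.464, P2 10.516, P3 4.721, P4 4.999, P5 6.651.
Geometric-mean thresholds: P1 √(6·7)=6.481, P2 √(10·11)=10.488, P3 √(4·5)=4.472, P4 √(4·5)=4.472, P5 √(6·7)=6.481.
Each quota rounded against its threshold gives P1 6, P2 11, P3 5, P4 5, P5 7 (total 34).

P1: 6, P2: 11, P3: 5, P4: 5, P5: 7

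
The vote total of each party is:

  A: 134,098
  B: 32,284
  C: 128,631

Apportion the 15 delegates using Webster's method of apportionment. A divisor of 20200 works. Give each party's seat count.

With modified divisor 20200: modified quotas A 6.639, B 1.598, C 6.368.
Rounding to the nearest integer: A 7, B 2, C 6 (total 15).

A 7, B 2, C 6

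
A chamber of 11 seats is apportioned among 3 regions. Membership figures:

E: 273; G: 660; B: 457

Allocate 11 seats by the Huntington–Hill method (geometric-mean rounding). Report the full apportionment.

With divisor 126: modified quotas E 2.167, G 5.238, B 3.627.
Geometric-mean thresholds: E √(2·3)=2.449, G √(5·6)=5.477, B √(3·4)=3.464.
Each quota rounded against its threshold gives E 2, G 5, B 4 (total 11).

E: 2, G: 5, B: 4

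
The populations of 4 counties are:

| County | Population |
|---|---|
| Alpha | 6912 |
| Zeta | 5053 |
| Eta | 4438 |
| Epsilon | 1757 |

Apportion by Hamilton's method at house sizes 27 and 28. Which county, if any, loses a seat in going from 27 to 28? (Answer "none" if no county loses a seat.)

At 27 seats: Alpha 10, Zeta 7, Eta 7, Epsilon 3.
At 28 seats: Alpha 10, Zeta 8, Eta 7, Epsilon 3.
No county's allocation decreased.

none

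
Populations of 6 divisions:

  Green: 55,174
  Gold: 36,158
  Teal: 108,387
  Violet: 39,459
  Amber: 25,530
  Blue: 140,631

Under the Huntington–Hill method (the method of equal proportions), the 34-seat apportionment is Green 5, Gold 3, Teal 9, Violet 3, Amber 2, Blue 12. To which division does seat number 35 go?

Priority for the next seat is population ÷ (√(s·(s+1))).
Priorities: Green 10073.348, Gold 10437.916, Teal 11424.993, Violet 11390.832, Amber 10422.579, Blue 11259.491.
Highest priority: Teal.

Teal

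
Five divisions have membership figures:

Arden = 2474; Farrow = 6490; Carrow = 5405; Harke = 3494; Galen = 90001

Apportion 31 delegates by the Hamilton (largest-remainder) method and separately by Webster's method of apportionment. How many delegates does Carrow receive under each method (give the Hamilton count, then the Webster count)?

Hamilton: Arden 1, Farrow 2, Carrow 1, Harke 1, Galen 26.
Webster: Arden 1, Farrow 2, Carrow 2, Harke 1, Galen 25.
Carrow gets 1 under Hamilton and 2 under Webster.

1 and 2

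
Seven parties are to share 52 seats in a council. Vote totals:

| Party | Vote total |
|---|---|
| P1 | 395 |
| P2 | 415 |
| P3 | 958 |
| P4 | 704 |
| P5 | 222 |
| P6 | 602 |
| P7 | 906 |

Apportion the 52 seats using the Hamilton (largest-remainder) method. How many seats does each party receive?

Standard divisor: 4202 ÷ 52 ≈ 80.808.
Standard quotas: P1 4.888, P2 5.136, P3 11.855, P4 8.712, P5 2.747, P6 7.450, P7 11.212.
Lower quotas: P1 4, P2 5, P3 11, P4 8, P5 2, P6 7, P7 11 (sum 48, leaving 4 seats).
Remainders in descending order: P1 0.888, P3 0.855, P5 0.747, P4 0.712, P6 0.450, P7 0.212, P2 0.136.
The surplus seats go to P1, P3, P5, P4.

P1 5, P2 5, P3 12, P4 9, P5 3, P6 7, P7 11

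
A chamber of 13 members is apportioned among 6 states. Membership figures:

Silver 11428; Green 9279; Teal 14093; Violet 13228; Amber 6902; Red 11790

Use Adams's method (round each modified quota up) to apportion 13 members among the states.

Silver 2; Green 2; Teal 3; Violet 2; Amber 2; Red 2

Standard divisor 66720/13 ≈ 5132.308; standard quotas: Silver 2.227, Green 1.808, Teal 2.746, Violet 2.577, Amber 1.345, Red 2.297.
Rounding up gives 3, 2, 3, 3, 2, 3 = 16 seats, so the divisor must be adjusted.
With modified divisor 6760: modified quotas Silver 1.691, Green 1.373, Teal 2.085, Violet 1.957, Amber 1.021, Red 1.744.
Rounding up: Silver 2, Green 2, Teal 3, Violet 2, Amber 2, Red 2 (total 13).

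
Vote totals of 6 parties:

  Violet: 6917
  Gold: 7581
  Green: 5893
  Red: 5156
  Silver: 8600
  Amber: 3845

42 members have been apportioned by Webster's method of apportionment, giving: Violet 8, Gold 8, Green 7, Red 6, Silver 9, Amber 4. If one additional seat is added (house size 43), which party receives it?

Priority for the next seat is population ÷ (current seats + 0.5).
Priorities: Violet 813.765, Gold 891.882, Green 785.733, Red 793.231, Silver 905.263, Amber 854.444.
Highest priority: Silver.

Silver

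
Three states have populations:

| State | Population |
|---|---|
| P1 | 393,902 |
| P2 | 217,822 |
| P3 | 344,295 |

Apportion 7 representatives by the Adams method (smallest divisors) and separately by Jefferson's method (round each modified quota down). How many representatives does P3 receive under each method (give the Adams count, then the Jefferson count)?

Adams: P1 3, P2 2, P3 2.
Jefferson: P1 3, P2 1, P3 3.
P3 gets 2 under Adams and 3 under Jefferson.

2 and 3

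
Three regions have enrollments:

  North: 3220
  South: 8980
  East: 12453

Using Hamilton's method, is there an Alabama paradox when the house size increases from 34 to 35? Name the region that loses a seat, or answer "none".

North

At 34 seats: North 5, South 12, East 17.
At 35 seats: North 4, South 13, East 18.
North drops from 5 to 4.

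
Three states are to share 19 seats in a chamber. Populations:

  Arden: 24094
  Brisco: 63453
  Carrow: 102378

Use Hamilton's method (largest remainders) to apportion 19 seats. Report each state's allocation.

Arden 3, Brisco 6, Carrow 10

Total 189925; standard divisor 189925/19 ≈ 9996.053.
Standard quotas: Arden 2.4104, Brisco 6.3478, Carrow 10.2418.
Lower quotas: Arden 2, Brisco 6, Carrow 10 (sum 18, leaving 1 seat).
Remainders in descending order: Arden 0.4104, Brisco 0.3478, Carrow 0.2418.
Largest remainder: Arden receives the extra seat.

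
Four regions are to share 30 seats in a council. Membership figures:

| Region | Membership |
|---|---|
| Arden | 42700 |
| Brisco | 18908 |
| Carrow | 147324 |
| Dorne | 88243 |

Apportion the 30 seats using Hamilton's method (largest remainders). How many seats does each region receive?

Standard divisor: 297175 ÷ 30 ≈ 9905.833.
Standard quotas: Arden 4.3106, Brisco 1.9088, Carrow 14.8724, Dorne 8.9082.
Lower quotas: Arden 4, Brisco 1, Carrow 14, Dorne 8 (sum 27, leaving 3 seats).
Remainders in descending order: Brisco 0.9088, Dorne 0.9082, Carrow 0.8724, Arden 0.3106.
Largest remainders: Brisco, Dorne, Carrow receive the extra seats.

Arden=4, Brisco=2, Carrow=15, Dorne=9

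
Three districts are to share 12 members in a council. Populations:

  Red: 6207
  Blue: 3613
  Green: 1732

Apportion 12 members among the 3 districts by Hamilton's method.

Red=6, Blue=4, Green=2

Total 11552; standard divisor 11552/12 ≈ 962.667.
Standard quotas: Red 6.4477, Blue 3.7531, Green 1.7992.
Lower quotas: Red 6, Blue 3, Green 1 (sum 10, leaving 2 seats).
Remainders in descending order: Green 0.7992, Blue 0.7531, Red 0.4477.
Largest remainders: Green, Blue receive the extra seats.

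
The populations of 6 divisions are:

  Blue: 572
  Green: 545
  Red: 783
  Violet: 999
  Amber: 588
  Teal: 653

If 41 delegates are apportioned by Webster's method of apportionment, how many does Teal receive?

Standard divisor 4140/41 ≈ 100.976; standard quotas: Blue 5.665, Green 5.397, Red 7.754, Violet 9.893, Amber 5.823, Teal 6.467.
Rounding to the nearest integer gives Blue 6, Green 5, Red 8, Violet 10, Amber 6, Teal 6 — total 41, matching the house size, so no adjustment is needed.
Teal receives 6.

6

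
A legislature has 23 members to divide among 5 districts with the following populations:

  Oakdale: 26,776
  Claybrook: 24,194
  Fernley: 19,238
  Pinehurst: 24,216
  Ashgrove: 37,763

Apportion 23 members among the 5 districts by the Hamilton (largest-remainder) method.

Oakdale 5; Claybrook 4; Fernley 3; Pinehurst 4; Ashgrove 7

Standard divisor: 132187 ÷ 23 ≈ 5747.261.
Standard quotas: Oakdale 4.6589, Claybrook 4.2097, Fernley 3.3473, Pinehurst 4.2135, Ashgrove 6.5706.
Lower quotas: Oakdale 4, Claybrook 4, Fernley 3, Pinehurst 4, Ashgrove 6 (sum 21, leaving 2 seats).
Remainders in descending order: Oakdale 0.6589, Ashgrove 0.5706, Fernley 0.3473, Pinehurst 0.2135, Claybrook 0.2097.
Largest remainders: Oakdale, Ashgrove receive the extra seats.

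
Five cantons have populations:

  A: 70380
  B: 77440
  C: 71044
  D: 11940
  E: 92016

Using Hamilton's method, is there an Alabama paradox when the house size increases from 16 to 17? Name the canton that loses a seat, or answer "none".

D

At 16 seats: A 3, B 4, C 3, D 1, E 5.
At 17 seats: A 4, B 4, C 4, D 0, E 5.
D drops from 1 to 0.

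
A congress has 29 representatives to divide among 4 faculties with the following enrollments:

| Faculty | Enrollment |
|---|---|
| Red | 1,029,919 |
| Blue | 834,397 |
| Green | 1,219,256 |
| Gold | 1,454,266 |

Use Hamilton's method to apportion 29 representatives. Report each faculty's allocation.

Red=7, Blue=5, Green=8, Gold=9

Total 4537838; standard divisor 4537838/29 ≈ 156477.172.
Standard quotas: Red 6.5819, Blue 5.3324, Green 7.7919, Gold 9.2938.
Lower quotas: Red 6, Blue 5, Green 7, Gold 9 (sum 27, leaving 2 seats).
Remainders in descending order: Green 0.7919, Red 0.5819, Blue 0.3324, Gold 0.2938.
The surplus seats go to Green, Red.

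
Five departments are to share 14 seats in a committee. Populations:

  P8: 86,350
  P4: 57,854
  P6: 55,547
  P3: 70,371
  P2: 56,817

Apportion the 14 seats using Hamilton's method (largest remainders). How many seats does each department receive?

P8: 4, P4: 3, P6: 2, P3: 3, P2: 2

Total 326939; standard divisor 326939/14 ≈ 23352.786.
Standard quotas: P8 3.6976, P4 2.4774, P6 2.3786, P3 3.0134, P2 2.4330.
Lower quotas: P8 3, P4 2, P6 2, P3 3, P2 2 (sum 12, leaving 2 seats).
Remainders in descending order: P8 0.6976, P4 0.4774, P2 0.4330, P6 0.3786, P3 0.0134.
Largest remainders: P8, P4 receive the extra seats.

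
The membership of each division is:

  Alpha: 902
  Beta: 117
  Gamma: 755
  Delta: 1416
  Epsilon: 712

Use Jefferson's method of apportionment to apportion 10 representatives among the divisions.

Alpha 2, Beta 0, Gamma 2, Delta 4, Epsilon 2

Standard divisor 3902/10 ≈ 390.2; standard quotas: Alpha 2.312, Beta 0.300, Gamma 1.935, Delta 3.629, Epsilon 1.825.
Rounding down gives 2, 0, 1, 3, 1 = 7 seats, so the divisor must be adjusted.
With modified divisor 330: modified quotas Alpha 2.733, Beta 0.355, Gamma 2.288, Delta 4.291, Epsilon 2.158.
Rounding down: Alpha 2, Beta 0, Gamma 2, Delta 4, Epsilon 2 (total 10).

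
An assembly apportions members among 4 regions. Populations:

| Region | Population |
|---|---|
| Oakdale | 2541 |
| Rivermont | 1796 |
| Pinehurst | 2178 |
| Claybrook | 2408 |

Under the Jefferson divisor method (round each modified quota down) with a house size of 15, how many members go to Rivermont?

3

Standard divisor 8923/15 ≈ 594.867; standard quotas: Oakdale 4.272, Rivermont 3.019, Pinehurst 3.661, Claybrook 4.048.
Rounding down gives 4, 3, 3, 4 = 14 seats, so the divisor must be adjusted.
With modified divisor 530: modified quotas Oakdale 4.794, Rivermont 3.389, Pinehurst 4.109, Claybrook 4.543.
Rounding down: Oakdale 4, Rivermont 3, Pinehurst 4, Claybrook 4 (total 15).
Rivermont receives 3.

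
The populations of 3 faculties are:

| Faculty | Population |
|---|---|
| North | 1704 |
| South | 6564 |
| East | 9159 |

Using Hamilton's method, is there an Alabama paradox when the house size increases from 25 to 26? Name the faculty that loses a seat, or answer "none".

At 25 seats: North 3, South 9, East 13.
At 26 seats: North 2, South 10, East 14.
North drops from 3 to 2.

North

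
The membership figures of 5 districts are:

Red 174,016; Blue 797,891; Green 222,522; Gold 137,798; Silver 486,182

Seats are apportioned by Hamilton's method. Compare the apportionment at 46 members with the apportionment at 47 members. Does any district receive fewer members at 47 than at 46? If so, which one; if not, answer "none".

Gold

At 46 seats: Red 4, Blue 20, Green 6, Gold 4, Silver 12.
At 47 seats: Red 4, Blue 21, Green 6, Gold 3, Silver 13.
Gold drops from 4 to 3.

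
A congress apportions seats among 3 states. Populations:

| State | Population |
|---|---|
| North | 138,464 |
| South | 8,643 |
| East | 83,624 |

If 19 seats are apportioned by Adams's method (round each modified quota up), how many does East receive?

7

Standard divisor 230731/19 ≈ 12143.737; standard quotas: North 11.402, South 0.712, East 6.886.
Rounding up gives 12, 1, 7 = 20 seats, so the divisor must be adjusted.
With modified divisor 13200: modified quotas North 10.490, South 0.655, East 6.335.
Rounding up: North 11, South 1, East 7 (total 19).
East receives 7.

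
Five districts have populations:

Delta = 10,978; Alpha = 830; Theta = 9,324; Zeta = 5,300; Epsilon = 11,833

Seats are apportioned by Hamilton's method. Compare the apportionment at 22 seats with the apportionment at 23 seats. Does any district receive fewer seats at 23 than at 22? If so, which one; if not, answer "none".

At 22 seats: Delta 6, Alpha 1, Theta 5, Zeta 3, Epsilon 7.
At 23 seats: Delta 7, Alpha 0, Theta 6, Zeta 3, Epsilon 7.
Alpha drops from 1 to 0.

Alpha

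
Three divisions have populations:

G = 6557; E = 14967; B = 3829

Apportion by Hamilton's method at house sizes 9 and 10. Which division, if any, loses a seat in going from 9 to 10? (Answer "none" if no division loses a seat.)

At 9 seats: G 2, E 5, B 2.
At 10 seats: G 3, E 6, B 1.
B drops from 2 to 1.

B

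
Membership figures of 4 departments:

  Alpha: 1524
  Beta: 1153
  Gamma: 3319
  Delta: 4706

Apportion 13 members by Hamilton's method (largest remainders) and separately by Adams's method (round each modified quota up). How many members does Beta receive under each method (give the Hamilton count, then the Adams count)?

1 and 2

Hamilton: Alpha 2, Beta 1, Gamma 4, Delta 6.
Adams: Alpha 2, Beta 2, Gamma 4, Delta 5.
Beta gets 1 under Hamilton and 2 under Adams.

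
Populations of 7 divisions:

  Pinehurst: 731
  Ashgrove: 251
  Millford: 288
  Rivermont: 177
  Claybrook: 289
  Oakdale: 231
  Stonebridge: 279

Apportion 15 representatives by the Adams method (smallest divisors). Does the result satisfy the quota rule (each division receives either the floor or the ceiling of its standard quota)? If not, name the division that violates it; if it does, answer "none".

Standard quotas: Pinehurst 4.882, Ashgrove 1.676, Millford 1.923, Rivermont 1.182, Claybrook 1.930, Oakdale 1.543, Stonebridge 1.863.
Adams allocation: Pinehurst 4, Ashgrove 2, Millford 2, Rivermont 1, Claybrook 2, Oakdale 2, Stonebridge 2.
Every allocation lies between the lower and upper quota.

none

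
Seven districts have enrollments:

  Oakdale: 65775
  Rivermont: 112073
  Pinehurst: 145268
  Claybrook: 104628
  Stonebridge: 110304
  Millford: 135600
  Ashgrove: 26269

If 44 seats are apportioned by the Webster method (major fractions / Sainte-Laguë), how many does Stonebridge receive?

7

Standard divisor 699917/44 ≈ 15907.205; standard quotas: Oakdale 4.135, Rivermont 7.045, Pinehurst 9.132, Claybrook 6.577, Stonebridge 6.934, Millford 8.524, Ashgrove 1.651.
Rounding to the nearest integer gives 4, 7, 9, 7, 7, 9, 2 = 45 seats, so the divisor must be adjusted.
With modified divisor 16000: modified quotas Oakdale 4.111, Rivermont 7.005, Pinehurst 9.079, Claybrook 6.539, Stonebridge 6.894, Millford 8.475, Ashgrove 1.642.
Rounding to the nearest integer: Oakdale 4, Rivermont 7, Pinehurst 9, Claybrook 7, Stonebridge 7, Millford 8, Ashgrove 2 (total 44).
Stonebridge receives 7.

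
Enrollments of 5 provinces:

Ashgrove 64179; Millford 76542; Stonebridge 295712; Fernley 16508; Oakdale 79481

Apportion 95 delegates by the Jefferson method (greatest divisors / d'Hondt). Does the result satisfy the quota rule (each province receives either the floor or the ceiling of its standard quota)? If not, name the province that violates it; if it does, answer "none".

Standard quotas: Ashgrove 11.451, Millford 13.657, Stonebridge 52.764, Fernley 2.946, Oakdale 14.182.
Jefferson allocation: Ashgrove 11, Millford 13, Stonebridge 54, Fernley 3, Oakdale 14.
Stonebridge has quota 52.764 (lower 52, upper 53) but receives 54 — outside the quota interval.

Stonebridge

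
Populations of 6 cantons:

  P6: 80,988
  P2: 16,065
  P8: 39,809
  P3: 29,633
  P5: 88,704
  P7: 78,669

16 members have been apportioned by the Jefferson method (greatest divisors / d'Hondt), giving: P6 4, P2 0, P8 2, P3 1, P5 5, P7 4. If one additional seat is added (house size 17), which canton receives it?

P6

Priority for the next seat is population ÷ (current seats + 1).
Priorities: P6 16197.600, P2 16065.000, P8 13269.667, P3 14816.500, P5 14784.000, P7 15733.800.
Highest priority: P6.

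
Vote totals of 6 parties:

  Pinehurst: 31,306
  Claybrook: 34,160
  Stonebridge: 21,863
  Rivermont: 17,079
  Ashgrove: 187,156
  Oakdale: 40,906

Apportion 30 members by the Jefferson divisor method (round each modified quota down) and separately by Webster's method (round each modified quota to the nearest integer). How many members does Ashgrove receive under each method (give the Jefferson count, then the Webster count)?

18 and 16

Jefferson: Pinehurst 3, Claybrook 3, Stonebridge 2, Rivermont 1, Ashgrove 18, Oakdale 3.
Webster: Pinehurst 3, Claybrook 3, Stonebridge 2, Rivermont 2, Ashgrove 16, Oakdale 4.
Ashgrove gets 18 under Jefferson and 16 under Webster.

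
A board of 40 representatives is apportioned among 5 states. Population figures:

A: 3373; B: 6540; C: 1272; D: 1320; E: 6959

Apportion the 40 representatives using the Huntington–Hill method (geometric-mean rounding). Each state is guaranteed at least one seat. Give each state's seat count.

With divisor 500: modified quotas A 6.746, B 13.080, C 2.544, D 2.640, E 13.918.
Geometric-mean thresholds: A √(6·7)=6.481, B √(13·14)=13.491, C √(2·3)=2.449, D √(2·3)=2.449, E √(13·14)=13.491.
Each quota rounded against its threshold gives A 7, B 13, C 3, D 3, E 14 (total 40).

A 7, B 13, C 3, D 3, E 14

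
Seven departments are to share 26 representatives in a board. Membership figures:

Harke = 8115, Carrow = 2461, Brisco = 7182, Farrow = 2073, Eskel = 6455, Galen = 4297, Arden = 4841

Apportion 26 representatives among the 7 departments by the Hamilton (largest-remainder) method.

The standard divisor is 35424/26 ≈ 1362.462.
Standard quotas: Harke 5.9561, Carrow 1.8063, Brisco 5.2713, Farrow 1.5215, Eskel 4.7377, Galen 3.1539, Arden 3.5531.
Lower quotas: Harke 5, Carrow 1, Brisco 5, Farrow 1, Eskel 4, Galen 3, Arden 3 (sum 22, leaving 4 seats).
Remainders in descending order: Harke 0.9561, Carrow 0.8063, Eskel 0.7377, Arden 0.5531, Farrow 0.5215, Brisco 0.2713, Galen 0.1539.
The surplus seats go to Harke, Carrow, Eskel, Arden.

Harke 6; Carrow 2; Brisco 5; Farrow 1; Eskel 5; Galen 3; Arden 4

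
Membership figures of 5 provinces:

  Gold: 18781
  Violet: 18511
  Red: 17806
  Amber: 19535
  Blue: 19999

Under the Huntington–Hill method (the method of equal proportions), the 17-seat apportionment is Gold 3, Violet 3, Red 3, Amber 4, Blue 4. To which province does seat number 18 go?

Gold

Priority for the next seat is population ÷ (√(s·(s+1))).
Priorities: Gold 5421.608, Violet 5343.665, Red 5140.149, Amber 4368.159, Blue 4471.912.
Highest priority: Gold.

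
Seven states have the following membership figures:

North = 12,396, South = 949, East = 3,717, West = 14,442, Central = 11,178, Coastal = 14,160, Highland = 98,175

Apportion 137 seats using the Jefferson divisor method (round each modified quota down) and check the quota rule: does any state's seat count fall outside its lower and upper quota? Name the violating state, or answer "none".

Highland

Standard quotas: North 10.955, South 0.839, East 3.285, West 12.763, Central 9.879, Coastal 12.514, Highland 86.765.
Jefferson allocation: North 11, South 0, East 3, West 13, Central 10, Coastal 12, Highland 88.
Highland has quota 86.765 (lower 86, upper 87) but receives 88 — outside the quota interval.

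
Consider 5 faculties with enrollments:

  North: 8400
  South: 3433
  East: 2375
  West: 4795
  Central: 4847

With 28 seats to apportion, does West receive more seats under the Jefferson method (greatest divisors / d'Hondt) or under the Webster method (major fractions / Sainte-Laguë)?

Jefferson: North 10, South 4, East 2, West 6, Central 6.
Webster: North 10, South 4, East 3, West 5, Central 6.
West gets 6 under Jefferson and 5 under Webster.

Jefferson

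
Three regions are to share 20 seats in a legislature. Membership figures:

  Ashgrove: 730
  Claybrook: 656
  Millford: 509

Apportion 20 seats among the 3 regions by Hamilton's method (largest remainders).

Ashgrove 8, Claybrook 7, Millford 5

The standard divisor is 1895/20 ≈ 94.75.
Standard quotas: Ashgrove 7.704, Claybrook 6.923, Millford 5.372.
Lower quotas: Ashgrove 7, Claybrook 6, Millford 5 (sum 18, leaving 2 seats).
Remainders in descending order: Claybrook 0.923, Ashgrove 0.704, Millford 0.372.
The surplus seats go to Claybrook, Ashgrove.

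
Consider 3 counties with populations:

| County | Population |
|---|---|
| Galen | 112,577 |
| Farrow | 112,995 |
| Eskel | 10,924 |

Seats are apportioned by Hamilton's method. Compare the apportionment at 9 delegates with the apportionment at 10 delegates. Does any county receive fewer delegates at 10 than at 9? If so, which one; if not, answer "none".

Eskel

At 9 seats: Galen 4, Farrow 4, Eskel 1.
At 10 seats: Galen 5, Farrow 5, Eskel 0.
Eskel drops from 1 to 0.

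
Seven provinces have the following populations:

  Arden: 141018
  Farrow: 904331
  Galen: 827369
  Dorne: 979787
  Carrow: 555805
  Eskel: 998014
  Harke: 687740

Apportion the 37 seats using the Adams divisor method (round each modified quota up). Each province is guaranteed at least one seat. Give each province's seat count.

Arden: 1, Farrow: 7, Galen: 6, Dorne: 7, Carrow: 4, Eskel: 7, Harke: 5

Standard divisor 5094064/37 ≈ 137677.405; standard quotas: Arden 1.024, Farrow 6.568, Galen 6.009, Dorne 7.117, Carrow 4.037, Eskel 7.249, Harke 4.995.
Rounding up gives 2, 7, 7, 8, 5, 8, 5 = 42 seats, so the divisor must be adjusted.
With modified divisor 146600: modified quotas Arden 0.962, Farrow 6.169, Galen 5.644, Dorne 6.683, Carrow 3.791, Eskel 6.808, Harke 4.691.
Rounding up: Arden 1, Farrow 7, Galen 6, Dorne 7, Carrow 4, Eskel 7, Harke 5 (total 37).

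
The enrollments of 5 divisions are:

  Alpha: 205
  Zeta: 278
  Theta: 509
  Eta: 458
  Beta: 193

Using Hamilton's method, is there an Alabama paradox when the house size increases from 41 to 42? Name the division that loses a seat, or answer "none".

none

At 41 seats: Alpha 5, Zeta 7, Theta 13, Eta 11, Beta 5.
At 42 seats: Alpha 5, Zeta 7, Theta 13, Eta 12, Beta 5.
No division's allocation decreased.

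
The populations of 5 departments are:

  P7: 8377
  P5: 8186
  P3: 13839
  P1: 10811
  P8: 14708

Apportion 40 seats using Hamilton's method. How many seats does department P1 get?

The standard divisor is 55921/40 ≈ 1398.025.
Standard quotas: P7 5.9920, P5 5.8554, P3 9.8990, P1 7.7331, P8 10.5206.
Lower quotas: P7 5, P5 5, P3 9, P1 7, P8 10 (sum 36, leaving 4 seats).
Remainders in descending order: P7 0.9920, P3 0.8990, P5 0.8554, P1 0.7331, P8 0.5206.
Largest remainders: P7, P3, P5, P1 receive the extra seats.
P1 receives 8.

8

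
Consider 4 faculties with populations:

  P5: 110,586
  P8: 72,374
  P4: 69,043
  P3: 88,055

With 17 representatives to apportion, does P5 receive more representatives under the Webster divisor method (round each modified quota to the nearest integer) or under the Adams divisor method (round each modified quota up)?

Webster: P5 6, P8 4, P4 3, P3 4.
Adams: P5 5, P8 4, P4 4, P3 4.
P5 gets 6 under Webster and 5 under Adams.

Webster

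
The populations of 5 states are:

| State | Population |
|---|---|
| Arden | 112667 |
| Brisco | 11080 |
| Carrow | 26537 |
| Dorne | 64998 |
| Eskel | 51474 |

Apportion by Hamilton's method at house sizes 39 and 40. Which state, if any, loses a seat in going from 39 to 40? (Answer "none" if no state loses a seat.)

At 39 seats: Arden 16, Brisco 2, Carrow 4, Dorne 9, Eskel 8.
At 40 seats: Arden 17, Brisco 1, Carrow 4, Dorne 10, Eskel 8.
Brisco drops from 2 to 1.

Brisco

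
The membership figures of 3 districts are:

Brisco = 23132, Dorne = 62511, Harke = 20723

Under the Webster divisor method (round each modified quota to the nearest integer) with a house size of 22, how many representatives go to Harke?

4

Standard divisor 106366/22 ≈ 4834.818; standard quotas: Brisco 4.784, Dorne 12.929, Harke 4.286.
Rounding to the nearest integer gives Brisco 5, Dorne 13, Harke 4 — total 22, matching the house size, so no adjustment is needed.
Harke receives 4.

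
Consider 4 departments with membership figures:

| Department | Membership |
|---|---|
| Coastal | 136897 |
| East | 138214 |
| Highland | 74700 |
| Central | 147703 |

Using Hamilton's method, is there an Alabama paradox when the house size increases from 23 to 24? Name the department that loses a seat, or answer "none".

Highland

At 23 seats: Coastal 6, East 6, Highland 4, Central 7.
At 24 seats: Coastal 7, East 7, Highland 3, Central 7.
Highland drops from 4 to 3.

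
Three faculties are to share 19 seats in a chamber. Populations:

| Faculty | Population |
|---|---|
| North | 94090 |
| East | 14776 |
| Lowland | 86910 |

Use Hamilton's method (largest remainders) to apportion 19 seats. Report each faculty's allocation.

North 9, East 1, Lowland 9

Standard divisor: 195776 ÷ 19 = 10304.
Standard quotas: North 9.1314, East 1.4340, Lowland 8.4346.
Lower quotas: North 9, East 1, Lowland 8 (sum 18, leaving 1 seat).
Remainders in descending order: Lowland 0.4346, East 0.4340, North 0.1314.
Largest remainder: Lowland receives the extra seat.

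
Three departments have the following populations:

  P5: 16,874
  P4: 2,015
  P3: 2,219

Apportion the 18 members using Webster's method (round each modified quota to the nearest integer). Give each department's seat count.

Standard divisor 21108/18 ≈ 1172.667; standard quotas: P5 14.389, P4 1.718, P3 1.892.
Rounding to the nearest integer gives P5 14, P4 2, P3 2 — total 18, matching the house size, so no adjustment is needed.

P5 14, P4 2, P3 2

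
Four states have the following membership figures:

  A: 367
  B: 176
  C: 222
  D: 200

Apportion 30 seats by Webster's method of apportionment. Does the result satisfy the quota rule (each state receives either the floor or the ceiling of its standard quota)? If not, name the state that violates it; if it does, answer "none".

none

Standard quotas: A 11.409, B 5.472, C 6.902, D 6.218.
Webster allocation: A 11, B 6, C 7, D 6.
Every allocation lies between the lower and upper quota.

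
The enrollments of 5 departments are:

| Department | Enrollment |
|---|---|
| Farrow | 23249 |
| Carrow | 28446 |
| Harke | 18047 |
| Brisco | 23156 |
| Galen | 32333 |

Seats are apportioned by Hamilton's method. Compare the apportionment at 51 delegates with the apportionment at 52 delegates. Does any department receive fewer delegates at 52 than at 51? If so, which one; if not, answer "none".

none

At 51 seats: Farrow 10, Carrow 12, Harke 7, Brisco 9, Galen 13.
At 52 seats: Farrow 10, Carrow 12, Harke 7, Brisco 10, Galen 13.
No department's allocation decreased.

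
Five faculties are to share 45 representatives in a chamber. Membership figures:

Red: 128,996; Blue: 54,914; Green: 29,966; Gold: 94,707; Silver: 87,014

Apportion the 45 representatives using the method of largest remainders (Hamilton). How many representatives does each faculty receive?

The standard divisor is 395597/45 ≈ 8791.044.
Standard quotas: Red 14.6736, Blue 6.2466, Green 3.4087, Gold 10.7731, Silver 9.8980.
Lower quotas: Red 14, Blue 6, Green 3, Gold 10, Silver 9 (sum 42, leaving 3 seats).
Remainders in descending order: Silver 0.8980, Gold 0.7731, Red 0.6736, Green 0.4087, Blue 0.2466.
Largest remainders: Silver, Gold, Red receive the extra seats.

Red 15, Blue 6, Green 3, Gold 11, Silver 10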